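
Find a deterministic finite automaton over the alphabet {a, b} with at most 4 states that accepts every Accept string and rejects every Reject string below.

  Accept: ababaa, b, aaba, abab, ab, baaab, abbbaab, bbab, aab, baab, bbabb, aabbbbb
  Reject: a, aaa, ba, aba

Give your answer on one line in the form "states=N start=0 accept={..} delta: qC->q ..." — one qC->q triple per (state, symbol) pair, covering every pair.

states=4 start=0 accept={0,2,3} delta: 0a->1 0b->0 1a->2 1b->0 2a->1 2b->3 3a->0 3b->0

State merging on the prefix tree: take the shortest (then alphabetical) example prefix whose next move is undefined and point that move at state 0, else 1, else 2, ...; a target is out if some Accept/Reject pair would then sit in one state with the same input left (inseparable). If every existing state is out, open a new one.
a: 0a undefined. 0a->0: no, aaba/ba meet in 0 with "ba" left. Open state 1: 0a->1.
b: 0b undefined. 0b->0: ok.
aa: 1a undefined. 1a->0: no, aaba/a meet in 1. 1a->1: no, aaba/aba meet in 1 with "ba" left. Open state 2: 1a->2.
ab: 1b undefined. 1b->0: ok.
aaa: 2a undefined. 2a->0: no, b/aaa meet in 0. 2a->1: ok.
aab: 2b undefined. 2b->0: no, aaba/a meet in 1. 2b->1: no, abbbaab/a meet in 1. 2b->2: no, aaba/a meet in 1. Open state 3: 2b->3.
aaba: 3a undefined. 3a->0: ok.
aabb: 3b undefined. 3b->0: ok.
All examples now run through 4 states with every (state, symbol) defined. Accept strings end in {0,2,3}, Reject strings end in {1}; accept={0,2,3}.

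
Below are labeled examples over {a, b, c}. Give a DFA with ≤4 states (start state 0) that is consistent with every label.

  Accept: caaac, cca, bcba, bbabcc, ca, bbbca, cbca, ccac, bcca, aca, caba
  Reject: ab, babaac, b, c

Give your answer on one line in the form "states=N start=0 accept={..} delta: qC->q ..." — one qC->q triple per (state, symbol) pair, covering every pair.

Grow the machine one transition at a time. Run the examples from 0; the earliest place one falls off (shortest prefix, ties alphabetical) gets sent to the lowest-numbered state that keeps every Accept/Reject pair distinguishable — a pair clashes when both reach the same state with identical unread suffix — and to a fresh state only if none does.
a: 0a undefined. 0a->0: ok.
b: 0b undefined. 0b->0: ok.
c: 0c undefined. 0c->0: no, caaac/ab meet in 0. Open state 1: 0c->1.
ca: 1a undefined. 1a->0: no, caaac/babaac meet in 1. 1a->1: no, ca/babaac meet in 1. Open state 2: 1a->2.
cb: 1b undefined. 1b->0: no, bcba/ab meet in 0. 1b->1: ok.
cc: 1c undefined. 1c->0: no, cca/ab meet in 0. 1c->1: no, bbabcc/babaac meet in 1. 1c->2: ok.
caa: 2a undefined. 2a->0: no, caaac/babaac meet in 1. 2a->1: no, cca/babaac meet in 1. 2a->2: ok.
cab: 2b undefined. 2b->0: no, caba/ab meet in 0. 2b->1: ok.
ccac: 2c undefined. 2c->0: no, caaac/ab meet in 0. 2c->1: no, caaac/babaac meet in 1. 2c->2: ok.
All examples now run through 3 states with every (state, symbol) defined. Accept strings end in {2}, Reject strings end in {0,1}; accept={2}.

states=3 start=0 accept={2} delta: 0a->0 0b->0 0c->1 1a->2 1b->1 1c->2 2a->2 2b->1 2c->2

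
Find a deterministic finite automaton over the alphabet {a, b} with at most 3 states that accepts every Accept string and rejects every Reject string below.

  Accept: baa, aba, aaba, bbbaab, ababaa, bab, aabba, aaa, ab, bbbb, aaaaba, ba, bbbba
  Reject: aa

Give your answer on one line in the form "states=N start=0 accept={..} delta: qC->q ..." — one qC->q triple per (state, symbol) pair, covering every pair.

states=3 start=0 accept={1,2} delta: 0a->1 0b->2 1a->0 1b->2 2a->2 2b->2

Grow the machine one transition at a time. Run the examples from 0; the earliest place one falls off (shortest prefix, ties alphabetical) gets sent to the lowest-numbered state that keeps every Accept/Reject pair distinguishable — a pair clashes when both reach the same state with identical unread suffix — and to a fresh state only if none does.
a: 0a undefined. 0a->0: no, aaa/aa meet in 0. Open state 1: 0a->1.
b: 0b undefined. 0b->0: no, baa/aa meet in 1 with "a" left. 0b->1: no, ba/aa meet in 1 with "a" left. Open state 2: 0b->2.
aa: 1a undefined. 1a->0: ok.
ab: 1b undefined. 1b->0: no, ababaa/aa meet in 0. 1b->1: no, aba/aa meet in 0. 1b->2: ok.
ba: 2a undefined. 2a->0: no, aba/aa meet in 0. 2a->1: no, baa/aa meet in 0. 2a->2: ok.
bb: 2b undefined. 2b->0: no, bbbaab/aa meet in 0. 2b->1: no, aabba/aa meet in 0. 2b->2: ok.
All examples now run through 3 states with every (state, symbol) defined. Accept strings end in {1,2}, Reject strings end in {0}; accept={1,2}.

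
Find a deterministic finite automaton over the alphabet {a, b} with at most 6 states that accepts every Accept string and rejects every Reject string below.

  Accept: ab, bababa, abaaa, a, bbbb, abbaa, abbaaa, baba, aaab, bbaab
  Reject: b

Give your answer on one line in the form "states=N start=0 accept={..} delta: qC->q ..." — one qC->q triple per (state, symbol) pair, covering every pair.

states=4 start=0 accept={0,1} delta: 0a->1 0b->2 1a->0 1b->0 2a->0 2b->3 3a->0 3b->1

State merging on the prefix tree: take the shortest (then alphabetical) example prefix whose next move is undefined and point that move at state 0, else 1, else 2, ...; a target is out if some Accept/Reject pair would then sit in one state with the same input left (inseparable). If every existing state is out, open a new one.
a: 0a undefined. 0a->0: no, ab/b meet in 0 with "b" left. Open state 1: 0a->1.
b: 0b undefined. 0b->0: no, bbbb/b meet in 0. 0b->1: no, a/b meet in 1. Open state 2: 0b->2.
aa: 1a undefined. 1a->0: ok.
ab: 1b undefined. 1b->0: ok.
ba: 2a undefined. 2a->0: ok.
bb: 2b undefined. 2b->0: no, bbaab/b meet in 2. 2b->1: no, bbbb/b meet in 2. 2b->2: no, bbbb/b meet in 2. Open state 3: 2b->3.
bba: 3a undefined. 3a->0: ok.
bbb: 3b undefined. 3b->0: no, bbbb/b meet in 2. 3b->1: ok.
All examples now run through 4 states with every (state, symbol) defined. Accept strings end in {0,1}, Reject strings end in {2}; accept={0,1}.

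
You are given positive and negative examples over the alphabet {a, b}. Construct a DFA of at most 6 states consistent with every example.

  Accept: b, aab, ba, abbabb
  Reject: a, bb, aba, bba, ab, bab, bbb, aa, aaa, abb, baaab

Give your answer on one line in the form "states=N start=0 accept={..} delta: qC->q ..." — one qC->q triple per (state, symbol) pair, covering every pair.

states=5 start=0 accept={2} delta: 0a->1 0b->2 1a->0 1b->3 2a->2 2b->1 3a->0 3b->4 4a->3 4b->2

State merging on the prefix tree: take the shortest (then alphabetical) example prefix whose next move is undefined and point that move at state 0, else 1, else 2, ...; a target is out if some Accept/Reject pair would then sit in one state with the same input left (inseparable). If every existing state is out, open a new one.
a: 0a undefined. 0a->0: no, b/ab meet in 0 with "b" left. Open state 1: 0a->1.
b: 0b undefined. 0b->0: no, b/bb meet in 0. 0b->1: no, b/a meet in 1. Open state 2: 0b->2.
aa: 1a undefined. 1a->0: ok.
ab: 1b undefined. 1b->0: no, b/abb meet in 2. 1b->1: no, abbabb/bb meet in 2 with "b" left. 1b->2: no, b/ab meet in 2. Open state 3: 1b->3.
ba: 2a undefined. 2a->0: no, b/bab meet in 2. 2a->1: no, ba/a meet in 1. 2a->2: ok.
bb: 2b undefined. 2b->0: no, b/bbb meet in 2. 2b->1: ok.
aba: 3a undefined. 3a->0: ok.
abb: 3b undefined. 3b->0: no, abbabb/aba meet in 0. 3b->1: no, abbabb/a meet in 1. 3b->2: no, b/abb meet in 2. 3b->3: no, abbabb/a meet in 1. Open state 4: 3b->4.
abba: 4a undefined. 4a->0: no, abbabb/a meet in 1. 4a->1: no, abbabb/abb meet in 4. 4a->2: no, abbabb/ab meet in 3. 4a->3: ok.
abbabb: 4b undefined. 4b->0: no, abbabb/aba meet in 0. 4b->1: no, abbabb/a meet in 1. 4b->2: ok.
All examples now run through 5 states with every (state, symbol) defined. Accept strings end in {2}, Reject strings end in {0,1,3,4}; accept={2}.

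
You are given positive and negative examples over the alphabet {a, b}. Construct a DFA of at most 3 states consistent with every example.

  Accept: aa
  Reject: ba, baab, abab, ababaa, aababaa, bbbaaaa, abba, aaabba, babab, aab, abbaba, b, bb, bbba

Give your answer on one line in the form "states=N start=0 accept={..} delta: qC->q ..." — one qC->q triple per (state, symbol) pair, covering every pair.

states=2 start=0 accept={0} delta: 0a->0 0b->1 1a->1 1b->1

Fold the examples into a partial DFA from state 0: repeatedly fix the first undefined (state, symbol) met by the shortest-then-alphabetical prefix, trying targets in increasing order and rejecting any under which an Accept and a Reject string meet in one state with the same remainder; add a state when all current targets are rejected. Accepting states are where Accept strings end.
a: 0a undefined. 0a->0: ok.
b: 0b undefined. 0b->0: no, aa/ba meet in 0. Open state 1: 0b->1.
ba: 1a undefined. 1a->0: no, aa/ba meet in 0. 1a->1: ok.
bb: 1b undefined. 1b->0: no, aa/baab meet in 0. 1b->1: ok.
All examples now run through 2 states with every (state, symbol) defined. Accept strings end in {0}, Reject strings end in {1}; accept={0}.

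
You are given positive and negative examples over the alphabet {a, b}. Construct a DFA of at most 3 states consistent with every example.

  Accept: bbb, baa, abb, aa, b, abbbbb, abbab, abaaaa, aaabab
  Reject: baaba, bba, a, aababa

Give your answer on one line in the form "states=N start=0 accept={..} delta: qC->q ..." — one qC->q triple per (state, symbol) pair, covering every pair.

State merging on the prefix tree: take the shortest (then alphabetical) example prefix whose next move is undefined and point that move at state 0, else 1, else 2, ...; a target is out if some Accept/Reject pair would then sit in one state with the same input left (inseparable). If every existing state is out, open a new one.
a: 0a undefined. 0a->0: no, aa/a meet in 0. Open state 1: 0a->1.
b: 0b undefined. 0b->0: ok.
aa: 1a undefined. 1a->0: ok.
ab: 1b undefined. 1b->0: ok.
All examples now run through 2 states with every (state, symbol) defined. Accept strings end in {0}, Reject strings end in {1}; accept={0}.

states=2 start=0 accept={0} delta: 0a->1 0b->0 1a->0 1b->0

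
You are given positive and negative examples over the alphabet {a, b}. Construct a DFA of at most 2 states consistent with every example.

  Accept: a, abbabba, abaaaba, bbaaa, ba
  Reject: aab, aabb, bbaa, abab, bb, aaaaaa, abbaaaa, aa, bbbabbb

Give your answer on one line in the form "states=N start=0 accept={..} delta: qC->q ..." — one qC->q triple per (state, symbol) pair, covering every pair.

State merging on the prefix tree: take the shortest (then alphabetical) example prefix whose next move is undefined and point that move at state 0, else 1, else 2, ...; a target is out if some Accept/Reject pair would then sit in one state with the same input left (inseparable). If every existing state is out, open a new one.
a: 0a undefined. 0a->0: no, a/aaaaaa meet in 0. Open state 1: 0a->1.
b: 0b undefined. 0b->0: ok.
aa: 1a undefined. 1a->0: ok.
ab: 1b undefined. 1b->0: ok.
All examples now run through 2 states with every (state, symbol) defined. Accept strings end in {1}, Reject strings end in {0}; accept={1}.

states=2 start=0 accept={1} delta: 0a->1 0b->0 1a->0 1b->0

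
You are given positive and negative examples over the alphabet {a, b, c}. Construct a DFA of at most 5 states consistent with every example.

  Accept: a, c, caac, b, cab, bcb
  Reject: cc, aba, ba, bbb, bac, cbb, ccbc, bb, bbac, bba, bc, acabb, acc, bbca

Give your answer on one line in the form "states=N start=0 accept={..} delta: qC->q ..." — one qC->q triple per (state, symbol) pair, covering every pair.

states=4 start=0 accept={0,1} delta: 0a->0 0b->1 0c->1 1a->2 1b->3 1c->2 2a->0 2b->1 2c->2 3a->2 3b->2 3c->1

Fold the examples into a partial DFA from state 0: repeatedly fix the first undefined (state, symbol) met by the shortest-then-alphabetical prefix, trying targets in increasing order and rejecting any under which an Accept and a Reject string meet in one state with the same remainder; add a state when all current targets are rejected. Accepting states are where Accept strings end.
a: 0a undefined. 0a->0: ok.
b: 0b undefined. 0b->0: no, a/aba meet in 0. Open state 1: 0b->1.
c: 0c undefined. 0c->0: no, a/cc meet in 0. 0c->1: ok.
ba: 1a undefined. 1a->0: no, a/aba meet in 0. 1a->1: no, c/aba meet in 1. Open state 2: 1a->2.
bb: 1b undefined. 1b->0: no, a/bb meet in 0. 1b->1: no, c/bbb meet in 1. 1b->2: no, caac/bbac meet in 2 with "ac" left. Open state 3: 1b->3.
bc: 1c undefined. 1c->0: no, a/cc meet in 0. 1c->1: no, c/cc meet in 1. 1c->2: ok.
bac: 2c undefined. 2c->0: no, a/bac meet in 0. 2c->1: no, c/bac meet in 1. 2c->2: ok.
bba: 3a undefined. 3a->0: no, a/bba meet in 0. 3a->1: no, c/bba meet in 1. 3a->2: ok.
bbb: 3b undefined. 3b->0: no, a/bbb meet in 0. 3b->1: no, c/bbb meet in 1. 3b->2: ok.
bbc: 3c undefined. 3c->0: no, a/bbca meet in 0. 3c->1: ok.
bcb: 2b undefined. 2b->0: no, c/ccbc meet in 1. 2b->1: ok.
caa: 2a undefined. 2a->0: ok.
All examples now run through 4 states with every (state, symbol) defined. Accept strings end in {0,1}, Reject strings end in {2,3}; accept={0,1}.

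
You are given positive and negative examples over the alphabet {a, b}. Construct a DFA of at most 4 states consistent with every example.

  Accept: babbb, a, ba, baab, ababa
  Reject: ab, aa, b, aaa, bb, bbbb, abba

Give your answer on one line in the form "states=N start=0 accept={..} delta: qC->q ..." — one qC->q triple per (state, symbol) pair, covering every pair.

states=4 start=0 accept={1,3} delta: 0a->1 0b->0 1a->2 1b->2 2a->0 2b->3 3a->0 3b->1

Grow the machine one transition at a time. Run the examples from 0; the earliest place one falls off (shortest prefix, ties alphabetical) gets sent to the lowest-numbered state that keeps every Accept/Reject pair distinguishable — a pair clashes when both reach the same state with identical unread suffix — and to a fresh state only if none does.
a: 0a undefined. 0a->0: no, a/aa meet in 0. Open state 1: 0a->1.
b: 0b undefined. 0b->0: ok.
aa: 1a undefined. 1a->0: no, a/aaa meet in 1. 1a->1: no, a/aa meet in 1. Open state 2: 1a->2.
ab: 1b undefined. 1b->0: no, babbb/ab meet in 0. 1b->1: no, babbb/ab meet in 1. 1b->2: ok.
aaa: 2a undefined. 2a->0: ok.
abb: 2b undefined. 2b->0: no, babbb/b meet in 0. 2b->1: no, babbb/ab meet in 2. 2b->2: no, babbb/ab meet in 2. Open state 3: 2b->3.
abba: 3a undefined. 3a->0: ok.
babbb: 3b undefined. 3b->0: no, babbb/b meet in 0. 3b->1: ok.
All examples now run through 4 states with every (state, symbol) defined. Accept strings end in {1,3}, Reject strings end in {0,2}; accept={1,3}.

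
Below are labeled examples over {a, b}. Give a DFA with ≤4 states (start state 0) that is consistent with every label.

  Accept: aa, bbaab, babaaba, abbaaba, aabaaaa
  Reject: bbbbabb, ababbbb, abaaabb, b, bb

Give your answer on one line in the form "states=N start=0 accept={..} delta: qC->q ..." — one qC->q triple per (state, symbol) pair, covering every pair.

Grow the machine one transition at a time. Run the examples from 0; the earliest place one falls off (shortest prefix, ties alphabetical) gets sent to the lowest-numbered state that keeps every Accept/Reject pair distinguishable — a pair clashes when both reach the same state with identical unread suffix — and to a fresh state only if none does.
a: 0a undefined. 0a->0: ok.
b: 0b undefined. 0b->0: no, aa/bbbbabb meet in 0. Open state 1: 0b->1.
ba: 1a undefined. 1a->0: ok.
bb: 1b undefined. 1b->0: no, aa/bbbbabb meet in 0. 1b->1: no, bbaab/bbbbabb meet in 1. Open state 2: 1b->2.
bba: 2a undefined. 2a->0: no, bbaab/b meet in 1. 2a->1: no, bbaab/b meet in 1. 2a->2: ok.
bbb: 2b undefined. 2b->0: ok.
All examples now run through 3 states with every (state, symbol) defined. Accept strings end in {0}, Reject strings end in {1,2}; accept={0}.

states=3 start=0 accept={0} delta: 0a->0 0b->1 1a->0 1b->2 2a->2 2b->0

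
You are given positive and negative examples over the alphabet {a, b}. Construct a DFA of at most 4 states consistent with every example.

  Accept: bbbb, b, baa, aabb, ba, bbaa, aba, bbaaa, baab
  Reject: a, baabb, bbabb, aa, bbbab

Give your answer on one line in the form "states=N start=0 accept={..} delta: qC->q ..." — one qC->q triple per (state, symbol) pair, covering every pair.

states=4 start=0 accept={1,2} delta: 0a->0 0b->1 1a->1 1b->2 2a->1 2b->3 3a->2 3b->1

State merging on the prefix tree: take the shortest (then alphabetical) example prefix whose next move is undefined and point that move at state 0, else 1, else 2, ...; a target is out if some Accept/Reject pair would then sit in one state with the same input left (inseparable). If every existing state is out, open a new one.
a: 0a undefined. 0a->0: ok.
b: 0b undefined. 0b->0: no, bbbb/a meet in 0. Open state 1: 0b->1.
ba: 1a undefined. 1a->0: no, baa/a meet in 0. 1a->1: ok.
bb: 1b undefined. 1b->0: no, bbbb/a meet in 0. 1b->1: no, bbbb/baabb meet in 1. Open state 2: 1b->2.
bba: 2a undefined. 2a->0: no, aabb/bbabb meet in 2. 2a->1: ok.
bbb: 2b undefined. 2b->0: no, bbbb/bbbab meet in 1. 2b->1: no, bbbb/bbbab meet in 2. 2b->2: no, bbbb/baabb meet in 2. Open state 3: 2b->3.
bbba: 3a undefined. 3a->0: no, b/bbbab meet in 1. 3a->1: no, aabb/bbbab meet in 2. 3a->2: ok.
bbbb: 3b undefined. 3b->0: no, bbbb/a meet in 0. 3b->1: ok.
All examples now run through 4 states with every (state, symbol) defined. Accept strings end in {1,2}, Reject strings end in {0,3}; accept={1,2}.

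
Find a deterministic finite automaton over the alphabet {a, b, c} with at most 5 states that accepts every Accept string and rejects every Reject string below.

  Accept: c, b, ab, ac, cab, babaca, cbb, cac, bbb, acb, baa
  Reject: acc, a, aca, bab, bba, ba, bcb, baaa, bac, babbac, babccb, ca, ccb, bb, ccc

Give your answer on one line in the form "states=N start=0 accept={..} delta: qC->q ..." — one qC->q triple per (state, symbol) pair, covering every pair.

states=5 start=0 accept={1,2} delta: 0a->0 0b->1 0c->2 1a->3 1b->0 1c->1 2a->0 2b->2 2c->3 3a->1 3b->4 3c->0 4a->2 4b->1 4c->1

State merging on the prefix tree: take the shortest (then alphabetical) example prefix whose next move is undefined and point that move at state 0, else 1, else 2, ...; a target is out if some Accept/Reject pair would then sit in one state with the same input left (inseparable). If every existing state is out, open a new one.
a: 0a undefined. 0a->0: ok.
b: 0b undefined. 0b->0: no, c/bac meet in 0 with "c" left. Open state 1: 0b->1.
c: 0c undefined. 0c->0: no, c/acc meet in 0. 0c->1: no, cab/bab meet in 1 with "ab" left. Open state 2: 0c->2.
ba: 1a undefined. 1a->0: no, c/bac meet in 2. 1a->1: no, b/ba meet in 1. 1a->2: no, c/ba meet in 2. Open state 3: 1a->3.
bb: 1b undefined. 1b->0: ok.
bc: 1c undefined. 1c->0: no, b/bcb meet in 1. 1c->1: ok.
ca: 2a undefined. 2a->0: ok.
cb: 2b undefined. 2b->0: no, acb/a meet in 0. 2b->1: no, cbb/a meet in 0. 2b->2: ok.
cc: 2c undefined. 2c->0: no, c/ccc meet in 2. 2c->1: no, b/acc meet in 1. 2c->2: no, c/acc meet in 2. 2c->3: ok.
baa: 3a undefined. 3a->0: no, baa/a meet in 0. 3a->1: ok.
bab: 3b undefined. 3b->0: no, babaca/a meet in 0. 3b->1: no, c/babbac meet in 2. 3b->2: no, c/bab meet in 2. 3b->3: no, b/babbac meet in 1. Open state 4: 3b->4.
bac: 3c undefined. 3c->0: ok.
baba: 4a undefined. 4a->0: no, babaca/a meet in 0. 4a->1: no, babaca/acc meet in 3. 4a->2: ok.
babb: 4b undefined. 4b->0: no, c/babbac meet in 2. 4b->1: ok.
babc: 4c undefined. 4c->0: no, c/babccb meet in 2. 4c->1: ok.
All examples now run through 5 states with every (state, symbol) defined. Accept strings end in {1,2}, Reject strings end in {0,3,4}; accept={1,2}.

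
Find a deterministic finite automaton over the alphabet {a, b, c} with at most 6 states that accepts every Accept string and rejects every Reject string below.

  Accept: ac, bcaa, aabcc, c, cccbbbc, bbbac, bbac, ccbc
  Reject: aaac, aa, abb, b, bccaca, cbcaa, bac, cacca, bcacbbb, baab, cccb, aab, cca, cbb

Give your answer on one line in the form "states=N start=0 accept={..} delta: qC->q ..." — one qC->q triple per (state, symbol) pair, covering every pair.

states=6 start=0 accept={2,5} delta: 0a->1 0b->1 0c->2 1a->3 1b->2 1c->2 2a->2 2b->4 2c->5 3a->3 3b->0 3c->0 4a->0 4b->0 4c->0 5a->3 5b->1 5c->3

Grow the machine one transition at a time. Run the examples from 0; the earliest place one falls off (shortest prefix, ties alphabetical) gets sent to the lowest-numbered state that keeps every Accept/Reject pair distinguishable — a pair clashes when both reach the same state with identical unread suffix — and to a fresh state only if none does.
a: 0a undefined. 0a->0: no, ac/aaac meet in 0 with "c" left. Open state 1: 0a->1.
b: 0b undefined. 0b->0: no, ac/bac meet in 1 with "c" left. 0b->1: ok.
c: 0c undefined. 0c->0: no, bcaa/cbcaa meet in 1 with "caa" left. 0c->1: no, c/b meet in 1. Open state 2: 0c->2.
aa: 1a undefined. 1a->0: no, ac/aaac meet in 1 with "c" left. 1a->1: no, ac/aaac meet in 1 with "c" left. 1a->2: no, c/aa meet in 2. Open state 3: 1a->3.
ab: 1b undefined. 1b->0: no, bbbac/bac meet in 3 with "c" left. 1b->1: no, bbbac/bac meet in 3 with "c" left. 1b->2: ok.
ac: 1c undefined. 1c->0: no, bcaa/aa meet in 3. 1c->1: no, ac/b meet in 1. 1c->2: ok.
ca: 2a undefined. 2a->0: no, bcaa/b meet in 1. 2a->1: no, bcaa/aa meet in 3. 2a->2: ok.
cb: 2b undefined. 2b->0: no, ac/cbcaa meet in 2. 2b->1: no, ac/cbcaa meet in 2. 2b->2: no, ac/abb meet in 2. 2b->3: no, bbbac/aaac meet in 3 with "ac" left. Open state 4: 2b->4.
cc: 2c undefined. 2c->0: no, ac/bccaca meet in 2. 2c->1: no, ac/cacca meet in 2. 2c->2: no, ac/bccaca meet in 2. 2c->3: no, bbac/aa meet in 3. 2c->4: no, bbac/abb meet in 4. Open state 5: 2c->5.
aaa: 3a undefined. 3a->0: no, ac/aaac meet in 2. 3a->1: no, ac/aaac meet in 2. 3a->2: no, bbac/aaac meet in 5. 3a->3: ok.
aab: 3b undefined. 3b->0: ok.
bac: 3c undefined. 3c->0: ok.
cbb: 4b undefined. 4b->0: ok.
cbc: 4c undefined. 4c->0: ok.
cca: 5a undefined. 5a->0: no, ac/bccaca meet in 2. 5a->1: no, ac/bccaca meet in 2. 5a->2: no, ac/bccaca meet in 2. 5a->3: ok.
ccb: 5b undefined. 5b->0: no, ac/bcacbbb meet in 2. 5b->1: ok.
ccc: 5c undefined. 5c->0: no, cccbbbc/aaac meet in 0. 5c->1: no, ac/cccb meet in 2. 5c->2: no, ac/cacca meet in 2. 5c->3: ok.
bbba: 4a undefined. 4a->0: ok.
All examples now run through 6 states with every (state, symbol) defined. Accept strings end in {2,5}, Reject strings end in {0,1,3,4}; accept={2,5}.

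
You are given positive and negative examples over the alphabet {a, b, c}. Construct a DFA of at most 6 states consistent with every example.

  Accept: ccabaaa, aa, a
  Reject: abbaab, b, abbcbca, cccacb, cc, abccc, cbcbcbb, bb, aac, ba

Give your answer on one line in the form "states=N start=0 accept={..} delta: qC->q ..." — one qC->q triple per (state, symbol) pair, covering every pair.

Fold the examples into a partial DFA from state 0: repeatedly fix the first undefined (state, symbol) met by the shortest-then-alphabetical prefix, trying targets in increasing order and rejecting any under which an Accept and a Reject string meet in one state with the same remainder; add a state when all current targets are rejected. Accepting states are where Accept strings end.
a: 0a undefined. 0a->0: ok.
b: 0b undefined. 0b->0: no, aa/abbaab meet in 0. Open state 1: 0b->1.
c: 0c undefined. 0c->0: no, aa/cc meet in 0. 0c->1: ok.
ba: 1a undefined. 1a->0: no, aa/ba meet in 0. 1a->1: ok.
bb: 1b undefined. 1b->0: no, aa/bb meet in 0. 1b->1: ok.
cc: 1c undefined. 1c->0: no, ccabaaa/abbaab meet in 1. 1c->1: no, ccabaaa/abbaab meet in 1. Open state 2: 1c->2.
cca: 2a undefined. 2a->0: no, ccabaaa/abbaab meet in 1. 2a->1: no, ccabaaa/abbaab meet in 1. 2a->2: ok.
ccc: 2c undefined. 2c->0: ok.
cbcb: 2b undefined. 2b->0: ok.
All examples now run through 3 states with every (state, symbol) defined. Accept strings end in {0}, Reject strings end in {1,2}; accept={0}.

states=3 start=0 accept={0} delta: 0a->0 0b->1 0c->1 1a->1 1b->1 1c->2 2a->2 2b->0 2c->0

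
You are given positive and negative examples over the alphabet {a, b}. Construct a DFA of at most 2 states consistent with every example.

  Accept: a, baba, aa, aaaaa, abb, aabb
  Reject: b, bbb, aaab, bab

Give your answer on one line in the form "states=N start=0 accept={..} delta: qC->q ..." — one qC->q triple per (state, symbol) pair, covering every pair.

Grow the machine one transition at a time. Run the examples from 0; the earliest place one falls off (shortest prefix, ties alphabetical) gets sent to the lowest-numbered state that keeps every Accept/Reject pair distinguishable — a pair clashes when both reach the same state with identical unread suffix — and to a fresh state only if none does.
a: 0a undefined. 0a->0: ok.
b: 0b undefined. 0b->0: no, a/b meet in 0. Open state 1: 0b->1.
ba: 1a undefined. 1a->0: ok.
bb: 1b undefined. 1b->0: ok.
All examples now run through 2 states with every (state, symbol) defined. Accept strings end in {0}, Reject strings end in {1}; accept={0}.

states=2 start=0 accept={0} delta: 0a->0 0b->1 1a->0 1b->0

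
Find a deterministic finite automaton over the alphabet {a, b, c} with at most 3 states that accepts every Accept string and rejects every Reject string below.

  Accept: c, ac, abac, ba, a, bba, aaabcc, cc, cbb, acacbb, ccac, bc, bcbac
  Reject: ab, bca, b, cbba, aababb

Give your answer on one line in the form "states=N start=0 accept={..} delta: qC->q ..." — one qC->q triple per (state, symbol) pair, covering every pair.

State merging on the prefix tree: take the shortest (then alphabetical) example prefix whose next move is undefined and point that move at state 0, else 1, else 2, ...; a target is out if some Accept/Reject pair would then sit in one state with the same input left (inseparable). If every existing state is out, open a new one.
a: 0a undefined. 0a->0: ok.
b: 0b undefined. 0b->0: no, ba/ab meet in 0. Open state 1: 0b->1.
c: 0c undefined. 0c->0: no, bba/cbba meet in 1 with "ba" left. 0c->1: no, c/ab meet in 1. Open state 2: 0c->2.
ba: 1a undefined. 1a->0: ok.
bb: 1b undefined. 1b->0: no, ba/aababb meet in 0. 1b->1: ok.
bc: 1c undefined. 1c->0: no, ba/bca meet in 0. 1c->1: no, ba/bca meet in 0. 1c->2: ok.
cb: 2b undefined. 2b->0: no, ba/cbba meet in 0. 2b->1: no, ba/cbba meet in 0. 2b->2: ok.
cc: 2c undefined. 2c->0: ok.
aca: 2a undefined. 2a->0: no, ba/bca meet in 0. 2a->1: ok.
All examples now run through 3 states with every (state, symbol) defined. Accept strings end in {0,2}, Reject strings end in {1}; accept={0,2}.

states=3 start=0 accept={0,2} delta: 0a->0 0b->1 0c->2 1a->0 1b->1 1c->2 2a->1 2b->2 2c->0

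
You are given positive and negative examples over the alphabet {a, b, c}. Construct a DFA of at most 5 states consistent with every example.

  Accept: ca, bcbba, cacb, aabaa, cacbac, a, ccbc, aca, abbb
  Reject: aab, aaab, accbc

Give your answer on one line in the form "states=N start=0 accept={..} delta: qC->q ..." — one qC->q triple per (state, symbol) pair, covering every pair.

Grow the machine one transition at a time. Run the examples from 0; the earliest place one falls off (shortest prefix, ties alphabetical) gets sent to the lowest-numbered state that keeps every Accept/Reject pair distinguishable — a pair clashes when both reach the same state with identical unread suffix — and to a fresh state only if none does.
a: 0a undefined. 0a->0: no, ccbc/accbc meet in 0 with "ccbc" left. Open state 1: 0a->1.
b: 0b undefined. 0b->0: ok.
c: 0c undefined. 0c->0: ok.
aa: 1a undefined. 1a->0: no, aabaa/aab meet in 0. 1a->1: ok.
ab: 1b undefined. 1b->0: no, ccbc/aab meet in 0. 1b->1: no, ca/aab meet in 1. Open state 2: 1b->2.
ac: 1c undefined. 1c->0: no, cacb/accbc meet in 0. 1c->1: no, cacb/aab meet in 2. 1c->2: ok.
abb: 2b undefined. 2b->0: no, cacbac/aab meet in 2. 2b->1: no, cacbac/aab meet in 2. 2b->2: no, cacb/aab meet in 2. Open state 3: 2b->3.
aca: 2a undefined. 2a->0: ok.
acc: 2c undefined. 2c->0: no, ccbc/accbc meet in 0. 2c->1: no, ca/accbc meet in 1. 2c->2: ok.
abbb: 3b undefined. 3b->0: ok.
accbc: 3c undefined. 3c->0: no, ccbc/accbc meet in 0. 3c->1: no, ca/accbc meet in 1. 3c->2: ok.
cacba: 3a undefined. 3a->0: ok.
All examples now run through 4 states with every (state, symbol) defined. Accept strings end in {0,1,3}, Reject strings end in {2}; accept={0,1,3}.

states=4 start=0 accept={0,1,3} delta: 0a->1 0b->0 0c->0 1a->1 1b->2 1c->2 2a->0 2b->3 2c->2 3a->0 3b->0 3c->2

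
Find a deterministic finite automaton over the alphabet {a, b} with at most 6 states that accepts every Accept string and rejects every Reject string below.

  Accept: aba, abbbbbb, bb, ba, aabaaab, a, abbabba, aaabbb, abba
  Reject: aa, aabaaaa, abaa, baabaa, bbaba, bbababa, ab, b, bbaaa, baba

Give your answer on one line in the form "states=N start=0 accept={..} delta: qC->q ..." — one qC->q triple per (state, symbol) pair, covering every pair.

State merging on the prefix tree: take the shortest (then alphabetical) example prefix whose next move is undefined and point that move at state 0, else 1, else 2, ...; a target is out if some Accept/Reject pair would then sit in one state with the same input left (inseparable). If every existing state is out, open a new one.
a: 0a undefined. 0a->0: no, a/aa meet in 0. Open state 1: 0a->1.
b: 0b undefined. 0b->0: no, aba/bbaba meet in 1 with "ba" left. 0b->1: no, bb/ab meet in 1 with "b" left. Open state 2: 0b->2.
aa: 1a undefined. 1a->0: ok.
ab: 1b undefined. 1b->0: ok.
ba: 2a undefined. 2a->0: no, aba/aabaaaa meet in 1. 2a->1: no, aba/baba meet in 1. 2a->2: no, ba/aabaaaa meet in 2. Open state 3: 2a->3.
bb: 2b undefined. 2b->0: no, aba/bbaba meet in 1. 2b->1: no, ba/bbaba meet in 3. 2b->2: no, abbbbbb/b meet in 2. 2b->3: ok.
baa: 3a undefined. 3a->0: no, bb/bbaba meet in 3. 3a->1: no, aba/aabaaaa meet in 1. 3a->2: no, bb/baabaa meet in 3. 3a->3: no, bb/aabaaaa meet in 3. Open state 4: 3a->4.
bab: 3b undefined. 3b->0: no, aba/baba meet in 1. 3b->1: no, abbbbbb/b meet in 2. 3b->2: no, abbbbbb/b meet in 2. 3b->3: no, abbabba/baba meet in 4. 3b->4: no, abbabba/bbaba meet in 4 with "ba" left. Open state 5: 3b->5.
baab: 4b undefined. 4b->0: no, aba/bbaba meet in 1. 4b->1: no, aba/baabaa meet in 1. 4b->2: no, bb/bbaba meet in 3. 4b->3: ok.
baba: 5a undefined. 5a->0: ok.
bbaa: 4a undefined. 4a->0: no, aba/aabaaaa meet in 1. 4a->1: no, aba/baabaa meet in 1. 4a->2: no, bb/aabaaaa meet in 3. 4a->3: no, bb/baabaa meet in 3. 4a->4: ok.
abbabb: 5b undefined. 5b->0: no, abbbbbb/b meet in 2. 5b->1: no, abbbbbb/aa meet in 0. 5b->2: ok.
All examples now run through 6 states with every (state, symbol) defined. Accept strings end in {1,3}, Reject strings end in {0,2,4}; accept={1,3}.

states=6 start=0 accept={1,3} delta: 0a->1 0b->2 1a->0 1b->0 2a->3 2b->3 3a->4 3b->5 4a->4 4b->3 5a->0 5b->2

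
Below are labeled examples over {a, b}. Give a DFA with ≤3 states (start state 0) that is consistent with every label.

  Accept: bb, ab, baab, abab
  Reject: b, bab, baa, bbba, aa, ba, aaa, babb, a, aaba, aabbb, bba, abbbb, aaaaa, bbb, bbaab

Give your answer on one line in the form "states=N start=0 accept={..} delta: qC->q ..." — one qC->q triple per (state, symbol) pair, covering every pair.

states=3 start=0 accept={0} delta: 0a->1 0b->1 1a->2 1b->0 2a->1 2b->2

Fold the examples into a partial DFA from state 0: repeatedly fix the first undefined (state, symbol) met by the shortest-then-alphabetical prefix, trying targets in increasing order and rejecting any under which an Accept and a Reject string meet in one state with the same remainder; add a state when all current targets are rejected. Accepting states are where Accept strings end.
a: 0a undefined. 0a->0: no, ab/b meet in 0 with "b" left. Open state 1: 0a->1.
b: 0b undefined. 0b->0: no, bb/b meet in 0. 0b->1: ok.
aa: 1a undefined. 1a->0: no, bb/babb meet in 1 with "b" left. 1a->1: no, bb/bab meet in 1 with "b" left. Open state 2: 1a->2.
ab: 1b undefined. 1b->0: ok.
aaa: 2a undefined. 2a->0: no, bb/baa meet in 0. 2a->1: ok.
aab: 2b undefined. 2b->0: no, bb/bab meet in 0. 2b->1: no, bb/babb meet in 0. 2b->2: ok.
All examples now run through 3 states with every (state, symbol) defined. Accept strings end in {0}, Reject strings end in {1,2}; accept={0}.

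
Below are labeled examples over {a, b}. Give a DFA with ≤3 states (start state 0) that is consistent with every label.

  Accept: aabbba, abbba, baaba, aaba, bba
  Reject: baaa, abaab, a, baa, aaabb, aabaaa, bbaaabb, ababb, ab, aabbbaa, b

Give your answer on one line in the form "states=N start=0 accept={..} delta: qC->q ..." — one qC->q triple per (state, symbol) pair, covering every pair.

states=3 start=0 accept={2} delta: 0a->0 0b->1 1a->2 1b->1 2a->0 2b->0

Fold the examples into a partial DFA from state 0: repeatedly fix the first undefined (state, symbol) met by the shortest-then-alphabetical prefix, trying targets in increasing order and rejecting any under which an Accept and a Reject string meet in one state with the same remainder; add a state when all current targets are rejected. Accepting states are where Accept strings end.
a: 0a undefined. 0a->0: ok.
b: 0b undefined. 0b->0: no, aabbba/baaa meet in 0. Open state 1: 0b->1.
ba: 1a undefined. 1a->0: no, baaba/baaa meet in 0. 1a->1: no, aaba/baaa meet in 1. Open state 2: 1a->2.
bb: 1b undefined. 1b->0: no, bba/a meet in 0. 1b->1: ok.
baa: 2a undefined. 2a->0: ok.
abab: 2b undefined. 2b->0: ok.
All examples now run through 3 states with every (state, symbol) defined. Accept strings end in {2}, Reject strings end in {0,1}; accept={2}.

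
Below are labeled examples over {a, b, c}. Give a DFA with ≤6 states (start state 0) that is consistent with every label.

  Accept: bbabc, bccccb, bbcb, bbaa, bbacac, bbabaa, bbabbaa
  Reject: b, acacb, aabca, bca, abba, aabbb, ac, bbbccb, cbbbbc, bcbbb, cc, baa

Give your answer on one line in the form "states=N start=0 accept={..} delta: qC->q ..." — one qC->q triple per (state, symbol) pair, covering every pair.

states=5 start=0 accept={2} delta: 0a->0 0b->1 0c->0 1a->0 1b->2 1c->1 2a->3 2b->0 2c->1 3a->2 3b->4 3c->2 4a->3 4b->2 4c->2

Grow the machine one transition at a time. Run the examples from 0; the earliest place one falls off (shortest prefix, ties alphabetical) gets sent to the lowest-numbered state that keeps every Accept/Reject pair distinguishable — a pair clashes when both reach the same state with identical unread suffix — and to a fresh state only if none does.
a: 0a undefined. 0a->0: ok.
b: 0b undefined. 0b->0: no, bbabc/ac meet in 0 with "c" left. Open state 1: 0b->1.
c: 0c undefined. 0c->0: ok.
ba: 1a undefined. 1a->0: ok.
bb: 1b undefined. 1b->0: no, bbcb/b meet in 1. 1b->1: no, bbabc/cbbbbc meet in 1 with "c" left. Open state 2: 1b->2.
bc: 1c undefined. 1c->0: no, bccccb/b meet in 1. 1c->1: ok.
bba: 2a undefined. 2a->0: no, bbabc/b meet in 1. 2a->1: no, bbaa/aabca meet in 0. 2a->2: no, bccccb/abba meet in 2. Open state 3: 2a->3.
bbb: 2b undefined. 2b->0: ok.
bbc: 2c undefined. 2c->0: no, bbcb/b meet in 1. 2c->1: ok.
bbaa: 3a undefined. 3a->0: no, bbaa/aabca meet in 0. 3a->1: no, bbaa/b meet in 1. 3a->2: ok.
bbab: 3b undefined. 3b->0: no, bbabc/aabca meet in 0. 3b->1: no, bbabc/b meet in 1. 3b->2: no, bbabc/b meet in 1. 3b->3: no, bbabaa/abba meet in 3. Open state 4: 3b->4.
bbac: 3c undefined. 3c->0: no, bbacac/aabca meet in 0. 3c->1: no, bbacac/aabca meet in 0. 3c->2: ok.
bbaba: 4a undefined. 4a->0: no, bbabaa/aabca meet in 0. 4a->1: no, bbabaa/aabca meet in 0. 4a->2: no, bbabaa/abba meet in 3. 4a->3: ok.
bbabb: 4b undefined. 4b->0: no, bbabbaa/aabca meet in 0. 4b->1: no, bbabbaa/aabca meet in 0. 4b->2: ok.
bbabc: 4c undefined. 4c->0: no, bbabc/aabca meet in 0. 4c->1: no, bbabc/b meet in 1. 4c->2: ok.
All examples now run through 5 states with every (state, symbol) defined. Accept strings end in {2}, Reject strings end in {0,1,3}; accept={2}.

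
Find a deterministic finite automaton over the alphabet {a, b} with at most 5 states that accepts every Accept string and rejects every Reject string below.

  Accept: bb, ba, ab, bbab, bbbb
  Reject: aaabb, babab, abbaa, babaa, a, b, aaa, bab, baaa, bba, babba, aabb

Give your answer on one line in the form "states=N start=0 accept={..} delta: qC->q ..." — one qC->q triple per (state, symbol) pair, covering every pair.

Grow the machine one transition at a time. Run the examples from 0; the earliest place one falls off (shortest prefix, ties alphabetical) gets sent to the lowest-numbered state that keeps every Accept/Reject pair distinguishable — a pair clashes when both reach the same state with identical unread suffix — and to a fresh state only if none does.
a: 0a undefined. 0a->0: no, bb/aaabb meet in 0 with "bb" left. Open state 1: 0a->1.
b: 0b undefined. 0b->0: no, bb/b meet in 0. 0b->1: ok.
aa: 1a undefined. 1a->0: no, bb/aabb meet in 1 with "b" left. 1a->1: no, bb/bab meet in 1 with "b" left. Open state 2: 1a->2.
ab: 1b undefined. 1b->0: ok.
aaa: 2a undefined. 2a->0: no, bb/aaabb meet in 0. 2a->1: no, ba/baaa meet in 2. 2a->2: no, ba/abbaa meet in 2. Open state 3: 2a->3.
aab: 2b undefined. 2b->0: no, bb/babab meet in 0. 2b->1: no, bb/aabb meet in 0. 2b->2: no, ba/bab meet in 2. 2b->3: ok.
aaab: 3b undefined. 3b->0: no, bb/aabb meet in 0. 3b->1: no, bb/aaabb meet in 0. 3b->2: no, ba/aabb meet in 2. 3b->3: ok.
baaa: 3a undefined. 3a->0: no, bb/baaa meet in 0. 3a->1: no, bb/babab meet in 0. 3a->2: no, ba/baaa meet in 2. 3a->3: ok.
All examples now run through 4 states with every (state, symbol) defined. Accept strings end in {0,2}, Reject strings end in {1,3}; accept={0,2}.

states=4 start=0 accept={0,2} delta: 0a->1 0b->1 1a->2 1b->0 2a->3 2b->3 3a->3 3b->3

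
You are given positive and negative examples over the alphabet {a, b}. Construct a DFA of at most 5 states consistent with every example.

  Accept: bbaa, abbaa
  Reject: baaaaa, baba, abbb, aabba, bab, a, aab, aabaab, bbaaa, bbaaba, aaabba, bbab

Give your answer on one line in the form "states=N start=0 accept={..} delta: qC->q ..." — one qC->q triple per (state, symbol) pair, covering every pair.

Grow the machine one transition at a time. Run the examples from 0; the earliest place one falls off (shortest prefix, ties alphabetical) gets sent to the lowest-numbered state that keeps every Accept/Reject pair distinguishable — a pair clashes when both reach the same state with identical unread suffix — and to a fresh state only if none does.
a: 0a undefined. 0a->0: ok.
b: 0b undefined. 0b->0: no, bbaa/baaaaa meet in 0. Open state 1: 0b->1.
ba: 1a undefined. 1a->0: ok.
bb: 1b undefined. 1b->0: no, bbaa/baaaaa meet in 0. 1b->1: no, bbaa/baaaaa meet in 0. Open state 2: 1b->2.
bba: 2a undefined. 2a->0: no, bbaa/baaaaa meet in 0. 2a->1: no, bbaa/baaaaa meet in 0. 2a->2: no, bbaa/aabba meet in 2. Open state 3: 2a->3.
abbb: 2b undefined. 2b->0: ok.
bbaa: 3a undefined. 3a->0: no, bbaa/baaaaa meet in 0. 3a->1: no, bbaa/bab meet in 1. 3a->2: ok.
bbab: 3b undefined. 3b->0: ok.
All examples now run through 4 states with every (state, symbol) defined. Accept strings end in {2}, Reject strings end in {0,1,3}; accept={2}.

states=4 start=0 accept={2} delta: 0a->0 0b->1 1a->0 1b->2 2a->3 2b->0 3a->2 3b->0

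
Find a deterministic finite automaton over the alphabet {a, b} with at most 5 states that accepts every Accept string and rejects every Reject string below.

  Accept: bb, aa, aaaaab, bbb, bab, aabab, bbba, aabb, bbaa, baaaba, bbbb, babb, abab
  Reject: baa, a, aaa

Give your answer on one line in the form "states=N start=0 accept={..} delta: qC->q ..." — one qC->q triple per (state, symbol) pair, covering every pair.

Grow the machine one transition at a time. Run the examples from 0; the earliest place one falls off (shortest prefix, ties alphabetical) gets sent to the lowest-numbered state that keeps every Accept/Reject pair distinguishable — a pair clashes when both reach the same state with identical unread suffix — and to a fresh state only if none does.
a: 0a undefined. 0a->0: no, aa/a meet in 0. Open state 1: 0a->1.
b: 0b undefined. 0b->0: no, aa/baa meet in 1 with "a" left. 0b->1: ok.
aa: 1a undefined. 1a->0: no, bab/baa meet in 1. 1a->1: no, aa/baa meet in 1. Open state 2: 1a->2.
ab: 1b undefined. 1b->0: no, bbb/a meet in 1. 1b->1: no, bb/a meet in 1. 1b->2: ok.
aaa: 2a undefined. 2a->0: no, bbaa/a meet in 1. 2a->1: ok.
aab: 2b undefined. 2b->0: no, bbba/baa meet in 1. 2b->1: no, bbb/baa meet in 1. 2b->2: no, bbba/baa meet in 1. Open state 3: 2b->3.
aaba: 3a undefined. 3a->0: no, aabab/baa meet in 1. 3a->1: no, bbba/baa meet in 1. 3a->2: ok.
aabb: 3b undefined. 3b->0: ok.
All examples now run through 4 states with every (state, symbol) defined. Accept strings end in {0,2,3}, Reject strings end in {1}; accept={0,2,3}.

states=4 start=0 accept={0,2,3} delta: 0a->1 0b->1 1a->2 1b->2 2a->1 2b->3 3a->2 3b->0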